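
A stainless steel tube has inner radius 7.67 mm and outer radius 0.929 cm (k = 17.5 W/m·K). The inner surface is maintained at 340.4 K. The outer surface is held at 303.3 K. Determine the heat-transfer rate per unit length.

Q' = 21300 W/m

Q' = 2πk·ΔT/ln(r₂/r₁) = 2π × 17.5 × 37.1 / ln(0.00929/0.00767) = 21300 W/m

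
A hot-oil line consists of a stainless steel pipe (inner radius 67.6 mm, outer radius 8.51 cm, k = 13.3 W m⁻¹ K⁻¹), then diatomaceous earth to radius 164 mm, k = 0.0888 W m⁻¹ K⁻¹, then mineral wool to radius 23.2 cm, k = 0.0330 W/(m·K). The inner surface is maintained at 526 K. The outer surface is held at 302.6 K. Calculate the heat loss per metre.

Q' = 78.3 W/m

Treat each layer as a resistance in series:
  R'_stainless steel = ln(0.0851/0.0676)/(2πk) = 0.2302/(2π·13.3) = 0.002755 m·K/W
  R'_diatomaceous earth = ln(0.164/0.0851)/(2πk) = 0.6560/(2π·0.0888) = 1.176 m·K/W
  R'_mineral wool = ln(0.232/0.164)/(2πk) = 0.3469/(2π·0.0330) = 1.673 m·K/W
ΣR = 0.002755 + 1.176 + 1.673 = 2.852 m·K/W
Q' = ΔT/ΣR = (526 K − 302.6 K)/2.852 = 78.3 W/m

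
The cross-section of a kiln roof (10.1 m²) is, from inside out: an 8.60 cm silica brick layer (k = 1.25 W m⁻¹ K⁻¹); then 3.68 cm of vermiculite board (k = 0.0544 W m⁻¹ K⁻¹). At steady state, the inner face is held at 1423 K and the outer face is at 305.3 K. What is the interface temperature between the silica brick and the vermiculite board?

Series thermal resistances, inner to outer:
  R_silica brick = L/(kA) = 0.0860/(1.25·10.1) = 0.006812 K/W
  R_vermiculite board = L/(kA) = 0.0368/(0.0544·10.1) = 0.06698 K/W
ΣR = 0.006812 + 0.06698 = 0.07379 K/W
Q = ΔT/ΣR = (1423 K − 305.3 K)/0.07379 = 15150 W
From the inner boundary to the silica brick/vermiculite board interface, ΣR_partial = 0.006812 K/W.
T_interface = T_in − Q·ΣR_partial = 1423 K − (15150)(0.006812) = 1320 K

T = 1320 K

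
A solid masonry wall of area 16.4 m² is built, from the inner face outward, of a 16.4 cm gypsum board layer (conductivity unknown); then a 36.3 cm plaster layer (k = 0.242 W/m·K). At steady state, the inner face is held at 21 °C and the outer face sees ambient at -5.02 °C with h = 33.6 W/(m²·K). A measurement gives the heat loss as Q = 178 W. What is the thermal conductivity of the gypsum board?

k = 0.189 W/m·K

ΣR = ΔT/Q = |21 − -5.02|/178 = 0.1462 K/W
Known resistances:
  R_plaster = L/(kA) = 0.363/(0.242·16.4) = 0.09146 K/W
  R_conv,out = 1/(hA) = 1/(33.6·16.4) = 0.001815 K/W
R_gypsum board = ΣR − ΣR_known = 0.1462 − 0.09327 = 0.05293 K/W
L/(kA) = 0.05293 ⇒ k = 0.164/(0.05293·16.4) = 0.189 W/m·K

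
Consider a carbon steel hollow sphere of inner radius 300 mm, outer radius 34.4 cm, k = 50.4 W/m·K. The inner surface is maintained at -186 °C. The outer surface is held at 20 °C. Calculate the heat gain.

Q = 4πk·ΔT/(1/r₁ − 1/r₂) = 4π × 50.4 × 206 / (1/0.300 − 1/0.344) = 3.06×10^5 W

Q = 306 kW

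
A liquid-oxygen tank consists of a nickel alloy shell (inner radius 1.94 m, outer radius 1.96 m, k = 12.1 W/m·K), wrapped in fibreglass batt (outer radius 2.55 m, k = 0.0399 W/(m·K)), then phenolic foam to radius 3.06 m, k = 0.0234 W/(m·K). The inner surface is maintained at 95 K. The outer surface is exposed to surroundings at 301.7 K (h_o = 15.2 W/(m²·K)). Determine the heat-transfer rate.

Treat each layer as a resistance in series:
  R_nickel alloy = (1/1.94 − 1/1.96)/(4πk) = 0.005260/(4π·12.1) = 3.459×10^-5 K/W
  R_fibreglass batt = (1/1.96 − 1/2.55)/(4πk) = 0.1180/(4π·0.0399) = 0.2354 K/W
  R_phenolic foam = (1/2.55 − 1/3.06)/(4πk) = 0.06536/(4π·0.0234) = 0.2223 K/W
  R_conv,out = 1/(4πr²h) = 1/(4π·3.06²·15.2) = 5.591×10^-4 K/W
ΣR = 3.459×10^-5 + 0.2354 + 0.2223 + 5.591×10^-4 = 0.4583 K/W
Q = ΔT/ΣR = (95 K − 301.7 K)/0.4583 = -451 W
(Negative Q ⇒ heat flows inward; heat gain = 451 W.)

Q = 451 W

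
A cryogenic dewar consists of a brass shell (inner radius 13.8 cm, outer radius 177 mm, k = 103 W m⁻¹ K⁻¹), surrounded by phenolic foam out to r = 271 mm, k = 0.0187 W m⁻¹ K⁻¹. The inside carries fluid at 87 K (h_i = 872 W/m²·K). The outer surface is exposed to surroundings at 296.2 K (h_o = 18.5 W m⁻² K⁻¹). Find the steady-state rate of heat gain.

Q = 24.9 W

Treat each layer as a resistance in series:
  R_conv,in = 1/(4πr²h) = 1/(4π·0.138²·872) = 0.004792 K/W
  R_brass = (1/0.138 − 1/0.177)/(4πk) = 1.597/(4π·103) = 0.001234 K/W
  R_phenolic foam = (1/0.177 − 1/0.271)/(4πk) = 1.960/(4π·0.0187) = 8.339 K/W
  R_conv,out = 1/(4πr²h) = 1/(4π·0.271²·18.5) = 0.05857 K/W
ΣR = 0.004792 + 0.001234 + 8.339 + 0.05857 = 8.404 K/W
Q = ΔT/ΣR = (87 K − 296.2 K)/8.404 = -24.9 W
(Negative Q ⇒ heat flows inward; heat gain = 24.9 W.)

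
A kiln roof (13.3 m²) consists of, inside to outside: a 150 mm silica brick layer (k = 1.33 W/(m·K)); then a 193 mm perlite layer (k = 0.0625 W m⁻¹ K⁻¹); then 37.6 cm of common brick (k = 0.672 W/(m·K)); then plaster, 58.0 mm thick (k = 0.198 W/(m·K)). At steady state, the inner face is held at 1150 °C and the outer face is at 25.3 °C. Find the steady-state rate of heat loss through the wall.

Treat each layer as a resistance in series:
  R_silica brick = L/(kA) = 0.150/(1.33·13.3) = 0.008480 K/W
  R_perlite = L/(kA) = 0.193/(0.0625·13.3) = 0.2322 K/W
  R_common brick = L/(kA) = 0.376/(0.672·13.3) = 0.04207 K/W
  R_plaster = L/(kA) = 0.0580/(0.198·13.3) = 0.02202 K/W
ΣR = 0.008480 + 0.2322 + 0.04207 + 0.02202 = 0.3048 K/W
Q = ΔT/ΣR = (1150 °C − 25.3 °C)/0.3048 = 3690 W

Q = 3690 W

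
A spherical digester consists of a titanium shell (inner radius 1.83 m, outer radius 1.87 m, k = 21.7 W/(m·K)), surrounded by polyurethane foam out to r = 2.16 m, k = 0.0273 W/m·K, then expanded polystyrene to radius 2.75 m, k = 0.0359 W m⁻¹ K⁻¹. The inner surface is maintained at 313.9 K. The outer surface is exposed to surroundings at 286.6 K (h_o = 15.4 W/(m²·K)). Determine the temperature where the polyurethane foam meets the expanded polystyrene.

T = 300.6 K

Resistance network (inner→outer):
  R_titanium = (1/1.83 − 1/1.87)/(4πk) = 0.01169/(4π·21.7) = 4.286×10^-5 K/W
  R_polyurethane foam = (1/1.87 − 1/2.16)/(4πk) = 0.07180/(4π·0.0273) = 0.2093 K/W
  R_expanded polystyrene = (1/2.16 − 1/2.75)/(4πk) = 0.09933/(4π·0.0359) = 0.2202 K/W
  R_conv,out = 1/(4πr²h) = 1/(4π·2.75²·15.4) = 6.833×10^-4 K/W
ΣR = 4.286×10^-5 + 0.2093 + 0.2202 + 6.833×10^-4 = 0.4302 K/W
Q = ΔT/ΣR = (313.9 K − 286.6 K)/0.4302 = 63.46 W
From the inner boundary to the polyurethane foam/expanded polystyrene interface, ΣR_partial = 0.2093 K/W.
T_interface = T_in − Q·ΣR_partial = 313.9 K − (63.46)(0.2093) = 300.6 K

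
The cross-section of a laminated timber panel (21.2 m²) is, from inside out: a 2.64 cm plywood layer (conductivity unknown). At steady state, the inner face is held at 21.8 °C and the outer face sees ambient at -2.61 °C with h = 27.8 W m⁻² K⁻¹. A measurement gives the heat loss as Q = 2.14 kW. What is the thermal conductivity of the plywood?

ΣR = ΔT/Q = |21.8 − -2.61|/2140 = 0.01141 K/W
Known resistances:
  R_conv,out = 1/(hA) = 1/(27.8·21.2) = 0.001697 K/W
R_plywood = ΣR − ΣR_known = 0.01141 − 0.001697 = 0.009713 K/W
L/(kA) = 0.009713 ⇒ k = 0.0264/(0.009713·21.2) = 0.128 W/m·K

k = 0.128 W/m·K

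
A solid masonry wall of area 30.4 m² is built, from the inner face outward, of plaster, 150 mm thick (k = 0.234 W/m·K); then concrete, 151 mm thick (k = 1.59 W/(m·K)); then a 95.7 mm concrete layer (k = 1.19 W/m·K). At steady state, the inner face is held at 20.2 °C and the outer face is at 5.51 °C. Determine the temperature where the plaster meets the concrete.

T = 8.67 °C

Series thermal resistances, inner to outer:
  R_plaster = L/(kA) = 0.150/(0.234·30.4) = 0.02109 K/W
  R_concrete = L/(kA) = 0.151/(1.59·30.4) = 0.003124 K/W
  R_concrete = L/(kA) = 0.0957/(1.19·30.4) = 0.002645 K/W
ΣR = 0.02109 + 0.003124 + 0.002645 = 0.02686 K/W
Q = ΔT/ΣR = (20.2 °C − 5.51 °C)/0.02686 = 546.9 W
From the inner boundary to the plaster/concrete interface, ΣR_partial = 0.02109 K/W.
T_interface = T_in − Q·ΣR_partial = 20.2 °C − (546.9)(0.02109) = 8.67 °C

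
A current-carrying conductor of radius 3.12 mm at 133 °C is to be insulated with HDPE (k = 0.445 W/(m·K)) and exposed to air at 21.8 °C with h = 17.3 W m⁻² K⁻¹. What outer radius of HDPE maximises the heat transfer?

For a cylinder, r_cr = k_ins/h = 0.445/17.3 = 0.0257 m = 2.57 cm

r_cr = 2.57 cm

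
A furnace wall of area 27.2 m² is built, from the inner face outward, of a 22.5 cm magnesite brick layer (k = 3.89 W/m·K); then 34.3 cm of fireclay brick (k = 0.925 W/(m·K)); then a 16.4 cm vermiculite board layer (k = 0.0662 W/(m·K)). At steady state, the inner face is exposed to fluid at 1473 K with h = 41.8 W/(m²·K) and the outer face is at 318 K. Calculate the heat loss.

Q = 10700 W

Treat each layer as a resistance in series:
  R_conv,in = 1/(hA) = 1/(41.8·27.2) = 8.795×10^-4 K/W
  R_magnesite brick = L/(kA) = 0.225/(3.89·27.2) = 0.002126 K/W
  R_fireclay brick = L/(kA) = 0.343/(0.925·27.2) = 0.01363 K/W
  R_vermiculite board = L/(kA) = 0.164/(0.0662·27.2) = 0.09108 K/W
ΣR = 8.795×10^-4 + 0.002126 + 0.01363 + 0.09108 = 0.1077 K/W
Q = ΔT/ΣR = (1473 K − 318 K)/0.1077 = 10700 W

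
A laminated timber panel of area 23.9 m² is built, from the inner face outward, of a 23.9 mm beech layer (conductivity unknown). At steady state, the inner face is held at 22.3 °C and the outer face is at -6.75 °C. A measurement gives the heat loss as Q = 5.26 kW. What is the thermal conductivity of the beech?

k = 0.181 W/m·K

ΣR = ΔT/Q = |22.3 − -6.75|/5260 = 0.005523 K/W
L/(kA) = 0.005523 ⇒ k = 0.0239/(0.005523·23.9) = 0.181 W/m·K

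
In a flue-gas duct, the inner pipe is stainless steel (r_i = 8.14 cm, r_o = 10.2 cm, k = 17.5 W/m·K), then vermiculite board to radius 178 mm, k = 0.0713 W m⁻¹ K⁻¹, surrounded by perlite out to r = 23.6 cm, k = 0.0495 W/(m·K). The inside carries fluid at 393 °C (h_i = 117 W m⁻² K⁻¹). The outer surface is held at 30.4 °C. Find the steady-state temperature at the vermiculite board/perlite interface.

Resistance network (inner→outer):
  R'_conv,in = 1/(2πr h) = 1/(2π·0.0814·117) = 0.01671 m·K/W
  R'_stainless steel = ln(0.102/0.0814)/(2πk) = 0.2256/(2π·17.5) = 0.002052 m·K/W
  R'_vermiculite board = ln(0.178/0.102)/(2πk) = 0.5568/(2π·0.0713) = 1.243 m·K/W
  R'_perlite = ln(0.236/0.178)/(2πk) = 0.2820/(2π·0.0495) = 0.9069 m·K/W
ΣR = 0.01671 + 0.002052 + 1.243 + 0.9069 = 2.169 m·K/W
Q' = ΔT/ΣR = (393 °C − 30.4 °C)/2.169 = 167.2 W/m
From the inner boundary to the vermiculite board/perlite interface, ΣR_partial = 1.262 m·K/W.
T_interface = T_in − Q'·ΣR_partial = 393 °C − (167.2)(1.262) = 182 °C

T = 182 °C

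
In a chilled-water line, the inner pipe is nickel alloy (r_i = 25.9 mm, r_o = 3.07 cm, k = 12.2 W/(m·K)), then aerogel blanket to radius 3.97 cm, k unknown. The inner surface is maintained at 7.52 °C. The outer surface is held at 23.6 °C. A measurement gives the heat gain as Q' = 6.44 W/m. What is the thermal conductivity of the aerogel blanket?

ΣR = ΔT/Q' = |7.52 − 23.6|/6.44 = 2.497 m·K/W
Known resistances:
  R'_nickel alloy = ln(0.0307/0.0259)/(2πk) = 0.1700/(2π·12.2) = 0.002218 m·K/W
R_aerogel blanket = ΣR − ΣR_known = 2.497 − 0.002218 = 2.495 m·K/W
ln(r₂/r₁)/(2πk) = 2.495 ⇒ k = 0.2571/(2π·2.495) = 0.0164 W/m·K

k = 0.0164 W/m·K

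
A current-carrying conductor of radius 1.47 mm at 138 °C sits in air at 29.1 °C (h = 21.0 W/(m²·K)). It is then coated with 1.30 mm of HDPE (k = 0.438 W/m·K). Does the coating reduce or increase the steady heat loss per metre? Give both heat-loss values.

Critical radius for a cylinder: r_cr = k/h = 0.0209 m = 2.09 cm.
Outer radius after coating: r₂ = 0.00147 + 0.00130 = 0.00277 m.
Since r₁ < r_cr and r₂ ≤ r_cr, the coating moves toward the maximum at r_cr — heat loss rises.
Bare: R = 1/(2πr₁h) = 5.156 m·K/W; Q = 108.9/5.156 = 21.1 W/m.
Coated: R = R_cond + R_conv = 2.966 m·K/W; Q = 108.9/2.966 = 36.7 W/m.

increases: 21.1 → 36.7 W/m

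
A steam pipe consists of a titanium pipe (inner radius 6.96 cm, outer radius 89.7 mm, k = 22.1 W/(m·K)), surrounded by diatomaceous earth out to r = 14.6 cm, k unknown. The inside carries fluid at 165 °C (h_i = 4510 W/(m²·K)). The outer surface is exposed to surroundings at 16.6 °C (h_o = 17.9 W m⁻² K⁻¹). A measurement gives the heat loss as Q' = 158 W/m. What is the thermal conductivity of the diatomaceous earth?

ΣR = ΔT/Q' = |165 − 16.6|/158 = 0.9392 m·K/W
Known resistances:
  R'_conv,in = 1/(2πr h) = 1/(2π·0.0696·4510) = 5.070×10^-4 m·K/W
  R'_titanium = ln(0.0897/0.0696)/(2πk) = 0.2537/(2π·22.1) = 0.001827 m·K/W
  R'_conv,out = 1/(2πr h) = 1/(2π·0.146·17.9) = 0.06090 m·K/W
R_diatomaceous earth = ΣR − ΣR_known = 0.9392 − 0.06323 = 0.8760 m·K/W
ln(r₂/r₁)/(2πk) = 0.8760 ⇒ k = 0.4871/(2π·0.8760) = 0.0885 W/m·K

k = 0.0885 W/m·K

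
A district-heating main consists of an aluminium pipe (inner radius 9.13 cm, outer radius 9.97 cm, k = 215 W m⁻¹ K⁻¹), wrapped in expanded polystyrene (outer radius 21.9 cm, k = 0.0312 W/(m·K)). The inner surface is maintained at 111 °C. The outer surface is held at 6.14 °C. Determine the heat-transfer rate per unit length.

Q' = 26.1 W/m

Series thermal resistances, inner to outer:
  R'_aluminium = ln(0.0997/0.0913)/(2πk) = 0.08801/(2π·215) = 6.515×10^-5 m·K/W
  R'_expanded polystyrene = ln(0.219/0.0997)/(2πk) = 0.7869/(2π·0.0312) = 4.014 m·K/W
ΣR = 6.515×10^-5 + 4.014 = 4.014 m·K/W
Q' = ΔT/ΣR = (111 °C − 6.14 °C)/4.014 = 26.1 W/m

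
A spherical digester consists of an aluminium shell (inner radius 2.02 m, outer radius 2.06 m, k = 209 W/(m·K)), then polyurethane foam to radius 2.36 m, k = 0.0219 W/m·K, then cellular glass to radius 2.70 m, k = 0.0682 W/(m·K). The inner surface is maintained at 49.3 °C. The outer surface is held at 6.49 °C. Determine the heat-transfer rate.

Q = 149 W

Series thermal resistances, inner to outer:
  R_aluminium = (1/2.02 − 1/2.06)/(4πk) = 0.009613/(4π·209) = 3.660×10^-6 K/W
  R_polyurethane foam = (1/2.06 − 1/2.36)/(4πk) = 0.06171/(4π·0.0219) = 0.2242 K/W
  R_cellular glass = (1/2.36 − 1/2.70)/(4πk) = 0.05336/(4π·0.0682) = 0.06226 K/W
ΣR = 3.660×10^-6 + 0.2242 + 0.06226 = 0.2865 K/W
Q = ΔT/ΣR = (49.3 °C − 6.49 °C)/0.2865 = 149 W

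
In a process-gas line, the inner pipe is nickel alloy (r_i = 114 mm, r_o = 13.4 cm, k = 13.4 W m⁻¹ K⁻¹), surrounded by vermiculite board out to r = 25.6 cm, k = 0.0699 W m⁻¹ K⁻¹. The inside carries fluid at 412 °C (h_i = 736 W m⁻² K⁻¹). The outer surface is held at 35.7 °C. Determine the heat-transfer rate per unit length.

Q' = 255 W/m

Series thermal resistances, inner to outer:
  R'_conv,in = 1/(2πr h) = 1/(2π·0.114·736) = 0.001897 m·K/W
  R'_nickel alloy = ln(0.134/0.114)/(2πk) = 0.1616/(2π·13.4) = 0.001920 m·K/W
  R'_vermiculite board = ln(0.256/0.134)/(2πk) = 0.6473/(2π·0.0699) = 1.474 m·K/W
ΣR = 0.001897 + 0.001920 + 1.474 = 1.478 m·K/W
Q' = ΔT/ΣR = (412 °C − 35.7 °C)/1.478 = 255 W/m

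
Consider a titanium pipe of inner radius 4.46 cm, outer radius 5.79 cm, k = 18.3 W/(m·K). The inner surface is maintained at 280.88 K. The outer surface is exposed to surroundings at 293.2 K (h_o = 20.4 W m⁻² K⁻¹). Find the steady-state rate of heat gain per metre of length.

Series thermal resistances, inner to outer:
  R'_titanium = ln(0.0579/0.0446)/(2πk) = 0.2610/(2π·18.3) = 0.002270 m·K/W
  R'_conv,out = 1/(2πr h) = 1/(2π·0.0579·20.4) = 0.1347 m·K/W
ΣR = 0.002270 + 0.1347 = 0.1370 m·K/W
Q' = ΔT/ΣR = (280.88 K − 293.2 K)/0.1370 = -89.9 W/m
(Negative Q' ⇒ heat flows inward; heat gain = 89.9 W/m.)

Q' = 89.9 W/m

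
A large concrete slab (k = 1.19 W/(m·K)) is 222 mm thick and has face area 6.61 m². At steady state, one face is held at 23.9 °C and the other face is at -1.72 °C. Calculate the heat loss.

Q = 908 W

Q = kA·ΔT/L = 1.19 × 6.61 × |23.9 °C − -1.72 °C| / 0.222 = 908 W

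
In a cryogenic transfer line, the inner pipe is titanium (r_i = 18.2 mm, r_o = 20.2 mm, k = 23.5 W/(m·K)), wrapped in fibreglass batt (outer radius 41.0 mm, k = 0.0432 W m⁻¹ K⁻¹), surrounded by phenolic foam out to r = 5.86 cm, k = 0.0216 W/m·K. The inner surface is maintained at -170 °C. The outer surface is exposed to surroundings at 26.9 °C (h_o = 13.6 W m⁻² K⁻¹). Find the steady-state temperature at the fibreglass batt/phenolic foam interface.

Treat each layer as a resistance in series:
  R'_titanium = ln(0.0202/0.0182)/(2πk) = 0.1043/(2π·23.5) = 7.061×10^-4 m·K/W
  R'_fibreglass batt = ln(0.0410/0.0202)/(2πk) = 0.7079/(2π·0.0432) = 2.608 m·K/W
  R'_phenolic foam = ln(0.0586/0.0410)/(2πk) = 0.3572/(2π·0.0216) = 2.632 m·K/W
  R'_conv,out = 1/(2πr h) = 1/(2π·0.0586·13.6) = 0.1997 m·K/W
ΣR = 7.061×10^-4 + 2.608 + 2.632 + 0.1997 = 5.440 m·K/W
Q' = ΔT/ΣR = (-170 °C − 26.9 °C)/5.440 = -36.19 W/m
From the inner boundary to the fibreglass batt/phenolic foam interface, ΣR_partial = 2.609 m·K/W.
T_interface = T_in − Q'·ΣR_partial = -170 °C − (-36.19)(2.609) = -75.6 °C

T = -75.6 °C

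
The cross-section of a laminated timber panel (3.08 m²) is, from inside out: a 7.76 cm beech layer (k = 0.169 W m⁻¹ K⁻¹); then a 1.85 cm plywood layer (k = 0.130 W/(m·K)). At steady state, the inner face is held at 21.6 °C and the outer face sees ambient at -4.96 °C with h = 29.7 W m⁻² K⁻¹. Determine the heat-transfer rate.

Treat each layer as a resistance in series:
  R_beech = L/(kA) = 0.0776/(0.169·3.08) = 0.1491 K/W
  R_plywood = L/(kA) = 0.0185/(0.130·3.08) = 0.04620 K/W
  R_conv,out = 1/(hA) = 1/(29.7·3.08) = 0.01093 K/W
ΣR = 0.1491 + 0.04620 + 0.01093 = 0.2062 K/W
Q = ΔT/ΣR = (21.6 °C − -4.96 °C)/0.2062 = 129 W

Q = 129 W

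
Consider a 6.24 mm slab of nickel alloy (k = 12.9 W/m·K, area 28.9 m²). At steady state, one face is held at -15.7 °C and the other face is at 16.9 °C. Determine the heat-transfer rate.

Q = 1950 kW

Q = kA·ΔT/L = 12.9 × 28.9 × |-15.7 °C − 16.9 °C| / 0.00624 = 1.95×10^6 W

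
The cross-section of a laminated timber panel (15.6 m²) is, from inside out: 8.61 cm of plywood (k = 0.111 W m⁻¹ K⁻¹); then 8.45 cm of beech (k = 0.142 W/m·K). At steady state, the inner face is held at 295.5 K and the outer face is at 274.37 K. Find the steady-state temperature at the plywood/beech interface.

T = 283.5 K

Treat each layer as a resistance in series:
  R_plywood = L/(kA) = 0.0861/(0.111·15.6) = 0.04972 K/W
  R_beech = L/(kA) = 0.0845/(0.142·15.6) = 0.03815 K/W
ΣR = 0.04972 + 0.03815 = 0.08787 K/W
Q = ΔT/ΣR = (295.5 K − 274.37 K)/0.08787 = 240.5 W
From the inner boundary to the plywood/beech interface, ΣR_partial = 0.04972 K/W.
T_interface = T_in − Q·ΣR_partial = 295.5 K − (240.5)(0.04972) = 283.5 K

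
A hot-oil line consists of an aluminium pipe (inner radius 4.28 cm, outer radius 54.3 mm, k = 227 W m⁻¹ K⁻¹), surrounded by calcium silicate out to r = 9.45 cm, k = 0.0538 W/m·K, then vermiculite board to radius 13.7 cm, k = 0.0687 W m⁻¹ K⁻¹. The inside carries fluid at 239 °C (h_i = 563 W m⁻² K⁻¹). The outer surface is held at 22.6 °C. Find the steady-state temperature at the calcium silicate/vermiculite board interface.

Resistance network (inner→outer):
  R'_conv,in = 1/(2πr h) = 1/(2π·0.0428·563) = 0.006605 m·K/W
  R'_aluminium = ln(0.0543/0.0428)/(2πk) = 0.2380/(2π·227) = 1.669×10^-4 m·K/W
  R'_calcium silicate = ln(0.0945/0.0543)/(2πk) = 0.5541/(2π·0.0538) = 1.639 m·K/W
  R'_vermiculite board = ln(0.137/0.0945)/(2πk) = 0.3714/(2π·0.0687) = 0.8604 m·K/W
ΣR = 0.006605 + 1.669×10^-4 + 1.639 + 0.8604 = 2.506 m·K/W
Q' = ΔT/ΣR = (239 °C − 22.6 °C)/2.506 = 86.35 W/m
From the inner boundary to the calcium silicate/vermiculite board interface, ΣR_partial = 1.646 m·K/W.
T_interface = T_in − Q'·ΣR_partial = 239 °C − (86.35)(1.646) = 96.9 °C

T = 96.9 °C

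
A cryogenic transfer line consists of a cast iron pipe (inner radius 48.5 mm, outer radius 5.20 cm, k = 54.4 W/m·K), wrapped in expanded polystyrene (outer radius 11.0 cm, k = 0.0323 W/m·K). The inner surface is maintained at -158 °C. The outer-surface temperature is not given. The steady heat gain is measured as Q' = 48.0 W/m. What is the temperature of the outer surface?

T_out = 19.2 °C

Series resistances:
  R'_cast iron = ln(0.0520/0.0485)/(2πk) = 0.06968/(2π·54.4) = 2.039×10^-4 m·K/W
  R'_expanded polystyrene = ln(0.110/0.0520)/(2πk) = 0.7492/(2π·0.0323) = 3.692 m·K/W
ΣR = 3.692 m·K/W
ΔT = Q'·ΣR = 48.0 × 3.692 = 177.2 K
Heat flows inward, so T_out = T_in + ΔT = -158 + 177.2 = 19.2 °C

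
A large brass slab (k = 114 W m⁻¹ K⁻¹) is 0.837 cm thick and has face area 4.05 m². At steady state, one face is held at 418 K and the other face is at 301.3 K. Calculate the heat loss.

Q = 6.44×10^6 W

Q = kA·ΔT/L = 114 × 4.05 × |418 K − 301.3 K| / 0.00837 = 6.44×10^6 W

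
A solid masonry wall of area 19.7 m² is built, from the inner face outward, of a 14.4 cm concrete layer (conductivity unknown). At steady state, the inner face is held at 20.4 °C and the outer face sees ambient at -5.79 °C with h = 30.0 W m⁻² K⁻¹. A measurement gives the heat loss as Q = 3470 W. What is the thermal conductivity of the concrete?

ΣR = ΔT/Q = |20.4 − -5.79|/3470 = 0.007548 K/W
Known resistances:
  R_conv,out = 1/(hA) = 1/(30.0·19.7) = 0.001692 K/W
R_concrete = ΣR − ΣR_known = 0.007548 − 0.001692 = 0.005856 K/W
L/(kA) = 0.005856 ⇒ k = 0.144/(0.005856·19.7) = 1.25 W/m·K

k = 1.25 W/m·K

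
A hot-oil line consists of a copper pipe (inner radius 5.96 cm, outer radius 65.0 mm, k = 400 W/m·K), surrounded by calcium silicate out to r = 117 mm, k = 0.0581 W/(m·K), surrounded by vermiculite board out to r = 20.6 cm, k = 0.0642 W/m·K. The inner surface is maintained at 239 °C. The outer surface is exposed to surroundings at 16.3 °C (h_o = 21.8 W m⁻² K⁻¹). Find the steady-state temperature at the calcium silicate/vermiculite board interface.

Resistance network (inner→outer):
  R'_copper = ln(0.0650/0.0596)/(2πk) = 0.08673/(2π·400) = 3.451×10^-5 m·K/W
  R'_calcium silicate = ln(0.117/0.0650)/(2πk) = 0.5878/(2π·0.0581) = 1.610 m·K/W
  R'_vermiculite board = ln(0.206/0.117)/(2πk) = 0.5657/(2π·0.0642) = 1.402 m·K/W
  R'_conv,out = 1/(2πr h) = 1/(2π·0.206·21.8) = 0.03544 m·K/W
ΣR = 3.451×10^-5 + 1.610 + 1.402 + 0.03544 = 3.047 m·K/W
Q' = ΔT/ΣR = (239 °C − 16.3 °C)/3.047 = 73.09 W/m
From the inner boundary to the calcium silicate/vermiculite board interface, ΣR_partial = 1.610 m·K/W.
T_interface = T_in − Q'·ΣR_partial = 239 °C − (73.09)(1.610) = 121 °C

T = 121 °C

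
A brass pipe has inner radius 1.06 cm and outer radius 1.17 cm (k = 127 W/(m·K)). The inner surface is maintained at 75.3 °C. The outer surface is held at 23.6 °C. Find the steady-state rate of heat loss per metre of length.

Q' = 418 kW/m

Q' = 2πk·ΔT/ln(r₂/r₁) = 2π × 127 × 51.7 / ln(0.0117/0.0106) = 4.18×10^5 W/m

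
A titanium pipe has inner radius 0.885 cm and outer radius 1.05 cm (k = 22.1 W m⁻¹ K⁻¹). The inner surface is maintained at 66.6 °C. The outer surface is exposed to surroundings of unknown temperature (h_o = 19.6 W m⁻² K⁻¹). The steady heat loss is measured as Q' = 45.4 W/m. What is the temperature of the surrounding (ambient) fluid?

Series resistances:
  R'_titanium = ln(0.0105/0.00885)/(2πk) = 0.1710/(2π·22.1) = 0.001231 m·K/W
  R'_conv,out = 1/(2πr h) = 1/(2π·0.0105·19.6) = 0.7733 m·K/W
ΣR = 0.7746 m·K/W
ΔT = Q'·ΣR = 45.4 × 0.7746 = 35.17 K
Heat flows outward, so T_out = T_in − ΔT = 66.6 − 35.17 = 31.4 °C

T_out = 31.4 °C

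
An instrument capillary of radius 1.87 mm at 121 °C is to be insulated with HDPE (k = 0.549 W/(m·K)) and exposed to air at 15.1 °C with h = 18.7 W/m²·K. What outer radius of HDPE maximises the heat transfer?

For a cylinder, r_cr = k_ins/h = 0.549/18.7 = 0.0294 m = 2.94 cm

r_cr = 2.94 cm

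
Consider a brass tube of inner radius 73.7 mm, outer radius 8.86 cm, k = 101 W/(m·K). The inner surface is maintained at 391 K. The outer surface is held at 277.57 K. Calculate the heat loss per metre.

Q' = 391 kW/m

Q' = 2πk·ΔT/ln(r₂/r₁) = 2π × 101 × 113.43 / ln(0.0886/0.0737) = 3.91×10^5 W/m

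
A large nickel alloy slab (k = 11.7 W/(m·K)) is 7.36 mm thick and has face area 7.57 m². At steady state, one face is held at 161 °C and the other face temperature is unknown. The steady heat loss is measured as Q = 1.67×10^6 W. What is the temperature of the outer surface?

Sum the resistances:
  R_nickel alloy = L/(kA) = 0.00736/(11.7·7.57) = 8.310×10^-5 K/W
ΣR = 8.310×10^-5 K/W
ΔT = Q·ΣR = 1.67×10^6 × 8.310×10^-5 = 138.8 K
Heat flows outward, so T_out = T_in − ΔT = 161 − 138.8 = 22.2 °C

T_out = 22.2 °C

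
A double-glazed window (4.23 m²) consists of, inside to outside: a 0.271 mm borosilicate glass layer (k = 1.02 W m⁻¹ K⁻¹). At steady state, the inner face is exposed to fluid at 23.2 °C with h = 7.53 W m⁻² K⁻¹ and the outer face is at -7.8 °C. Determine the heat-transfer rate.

Q = 985 W

Resistance network (inner→outer):
  R_conv,in = 1/(hA) = 1/(7.53·4.23) = 0.03140 K/W
  R_borosilicate glass = L/(kA) = 2.71×10^-4/(1.02·4.23) = 6.281×10^-5 K/W
ΣR = 0.03140 + 6.281×10^-5 = 0.03146 K/W
Q = ΔT/ΣR = (23.2 °C − -7.8 °C)/0.03146 = 985 W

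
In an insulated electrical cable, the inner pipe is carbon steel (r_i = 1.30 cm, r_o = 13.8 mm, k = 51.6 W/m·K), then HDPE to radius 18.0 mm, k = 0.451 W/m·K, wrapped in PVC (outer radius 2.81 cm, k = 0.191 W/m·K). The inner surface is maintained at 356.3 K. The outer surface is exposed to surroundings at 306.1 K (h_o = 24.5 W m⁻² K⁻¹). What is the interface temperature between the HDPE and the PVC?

T = 349.5 K

Series thermal resistances, inner to outer:
  R'_carbon steel = ln(0.0138/0.0130)/(2πk) = 0.05972/(2π·51.6) = 1.842×10^-4 m·K/W
  R'_HDPE = ln(0.0180/0.0138)/(2πk) = 0.2657/(2π·0.451) = 0.09376 m·K/W
  R'_PVC = ln(0.0281/0.0180)/(2πk) = 0.4454/(2π·0.191) = 0.3711 m·K/W
  R'_conv,out = 1/(2πr h) = 1/(2π·0.0281·24.5) = 0.2312 m·K/W
ΣR = 1.842×10^-4 + 0.09376 + 0.3711 + 0.2312 = 0.6962 m·K/W
Q' = ΔT/ΣR = (356.3 K − 306.1 K)/0.6962 = 72.11 W/m
From the inner boundary to the HDPE/PVC interface, ΣR_partial = 0.09394 m·K/W.
T_interface = T_in − Q'·ΣR_partial = 356.3 K − (72.11)(0.09394) = 349.5 K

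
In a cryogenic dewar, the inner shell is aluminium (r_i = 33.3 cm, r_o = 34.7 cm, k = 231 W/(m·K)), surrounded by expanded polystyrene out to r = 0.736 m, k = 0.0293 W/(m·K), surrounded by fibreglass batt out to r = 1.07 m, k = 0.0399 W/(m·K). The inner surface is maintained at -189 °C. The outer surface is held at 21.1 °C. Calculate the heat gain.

Resistance network (inner→outer):
  R_aluminium = (1/0.333 − 1/0.347)/(4πk) = 0.1212/(4π·231) = 4.174×10^-5 K/W
  R_expanded polystyrene = (1/0.347 − 1/0.736)/(4πk) = 1.523/(4π·0.0293) = 4.137 K/W
  R_fibreglass batt = (1/0.736 − 1/1.07)/(4πk) = 0.4241/(4π·0.0399) = 0.8459 K/W
ΣR = 4.174×10^-5 + 4.137 + 0.8459 = 4.983 K/W
Q = ΔT/ΣR = (-189 °C − 21.1 °C)/4.983 = -42.2 W
(Negative Q ⇒ heat flows inward; heat gain = 42.2 W.)

Q = 42.2 W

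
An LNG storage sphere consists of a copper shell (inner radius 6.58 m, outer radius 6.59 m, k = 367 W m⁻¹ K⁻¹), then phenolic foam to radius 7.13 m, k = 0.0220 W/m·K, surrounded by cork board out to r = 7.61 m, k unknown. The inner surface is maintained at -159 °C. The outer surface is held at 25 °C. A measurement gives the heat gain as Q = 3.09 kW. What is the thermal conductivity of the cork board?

ΣR = ΔT/Q = |-159 − 25|/3090 = 0.05955 K/W
Known resistances:
  R_copper = (1/6.58 − 1/6.59)/(4πk) = 2.306×10^-4/(4π·367) = 5.000×10^-8 K/W
  R_phenolic foam = (1/6.59 − 1/7.13)/(4πk) = 0.01149/(4π·0.0220) = 0.04157 K/W
R_cork board = ΣR − ΣR_known = 0.05955 − 0.04157 = 0.01798 K/W
(1/r₁−1/r₂)/(4πk) = 0.01798 ⇒ k = 0.008846/(4π·0.01798) = 0.0392 W/m·K

k = 0.0392 W/m·K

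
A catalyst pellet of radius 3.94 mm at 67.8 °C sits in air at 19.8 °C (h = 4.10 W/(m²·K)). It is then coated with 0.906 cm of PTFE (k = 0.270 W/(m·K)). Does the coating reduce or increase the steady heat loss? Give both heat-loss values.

increases: 0.0384 → 0.287 W

Critical radius for a sphere: r_cr = 2k/h = 0.132 m = 13.2 cm.
Outer radius after coating: r₂ = 0.00394 + 0.00906 = 0.01300 m.
Since r₁ < r_cr and r₂ ≤ r_cr, the coating moves toward the maximum at r_cr — heat loss rises.
Bare: R = 1/(4πr₁²h) = 1250 K/W; Q = 48/1250 = 0.0384 W.
Coated: R = R_cond + R_conv = 167.0 K/W; Q = 48/167.0 = 0.287 W.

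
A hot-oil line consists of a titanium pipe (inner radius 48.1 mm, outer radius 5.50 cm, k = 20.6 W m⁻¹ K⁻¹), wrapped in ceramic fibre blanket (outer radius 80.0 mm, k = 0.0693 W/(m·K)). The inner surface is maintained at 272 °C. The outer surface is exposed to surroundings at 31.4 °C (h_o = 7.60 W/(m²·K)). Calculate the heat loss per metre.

Q' = 214 W/m

Treat each layer as a resistance in series:
  R'_titanium = ln(0.0550/0.0481)/(2πk) = 0.1341/(2π·20.6) = 0.001036 m·K/W
  R'_ceramic fibre blanket = ln(0.0800/0.0550)/(2πk) = 0.3747/(2π·0.0693) = 0.8605 m·K/W
  R'_conv,out = 1/(2πr h) = 1/(2π·0.0800·7.60) = 0.2618 m·K/W
ΣR = 0.001036 + 0.8605 + 0.2618 = 1.123 m·K/W
Q' = ΔT/ΣR = (272 °C − 31.4 °C)/1.123 = 214 W/m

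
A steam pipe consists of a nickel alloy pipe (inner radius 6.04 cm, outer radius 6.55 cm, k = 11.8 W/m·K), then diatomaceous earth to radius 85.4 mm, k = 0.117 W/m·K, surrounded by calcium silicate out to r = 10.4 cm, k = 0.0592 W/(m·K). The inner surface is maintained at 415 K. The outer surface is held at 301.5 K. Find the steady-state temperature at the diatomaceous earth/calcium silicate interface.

Treat each layer as a resistance in series:
  R'_nickel alloy = ln(0.0655/0.0604)/(2πk) = 0.08106/(2π·11.8) = 0.001093 m·K/W
  R'_diatomaceous earth = ln(0.0854/0.0655)/(2πk) = 0.2653/(2π·0.117) = 0.3609 m·K/W
  R'_calcium silicate = ln(0.104/0.0854)/(2πk) = 0.1970/(2π·0.0592) = 0.5297 m·K/W
ΣR = 0.001093 + 0.3609 + 0.5297 = 0.8917 m·K/W
Q' = ΔT/ΣR = (415 K − 301.5 K)/0.8917 = 127.3 W/m
From the inner boundary to the diatomaceous earth/calcium silicate interface, ΣR_partial = 0.3620 m·K/W.
T_interface = T_in − Q'·ΣR_partial = 415 K − (127.3)(0.3620) = 368.9 K

T = 368.9 K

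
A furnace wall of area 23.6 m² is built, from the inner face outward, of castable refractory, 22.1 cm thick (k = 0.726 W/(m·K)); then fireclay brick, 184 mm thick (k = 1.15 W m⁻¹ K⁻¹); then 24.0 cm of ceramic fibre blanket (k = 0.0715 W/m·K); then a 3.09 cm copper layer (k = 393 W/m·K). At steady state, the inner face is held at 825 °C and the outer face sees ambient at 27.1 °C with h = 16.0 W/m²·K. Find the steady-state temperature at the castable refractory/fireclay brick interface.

Treat each layer as a resistance in series:
  R_castable refractory = L/(kA) = 0.221/(0.726·23.6) = 0.01290 K/W
  R_fireclay brick = L/(kA) = 0.184/(1.15·23.6) = 0.006780 K/W
  R_ceramic fibre blanket = L/(kA) = 0.240/(0.0715·23.6) = 0.1422 K/W
  R_copper = L/(kA) = 0.0309/(393·23.6) = 3.332×10^-6 K/W
  R_conv,out = 1/(hA) = 1/(16.0·23.6) = 0.002648 K/W
ΣR = 0.01290 + 0.006780 + 0.1422 + 3.332×10^-6 + 0.002648 = 0.1645 K/W
Q = ΔT/ΣR = (825 °C − 27.1 °C)/0.1645 = 4850 W
From the inner boundary to the castable refractory/fireclay brick interface, ΣR_partial = 0.01290 K/W.
T_interface = T_in − Q·ΣR_partial = 825 °C − (4850)(0.01290) = 762 °C

T = 762 °C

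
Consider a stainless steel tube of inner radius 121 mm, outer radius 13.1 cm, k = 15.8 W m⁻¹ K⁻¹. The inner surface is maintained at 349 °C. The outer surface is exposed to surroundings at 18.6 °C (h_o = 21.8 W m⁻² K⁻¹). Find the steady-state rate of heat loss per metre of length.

Q' = 5840 W/m

Resistance network (inner→outer):
  R'_stainless steel = ln(0.131/0.121)/(2πk) = 0.07941/(2π·15.8) = 7.999×10^-4 m·K/W
  R'_conv,out = 1/(2πr h) = 1/(2π·0.131·21.8) = 0.05573 m·K/W
ΣR = 7.999×10^-4 + 0.05573 = 0.05653 m·K/W
Q' = ΔT/ΣR = (349 °C − 18.6 °C)/0.05653 = 5840 W/m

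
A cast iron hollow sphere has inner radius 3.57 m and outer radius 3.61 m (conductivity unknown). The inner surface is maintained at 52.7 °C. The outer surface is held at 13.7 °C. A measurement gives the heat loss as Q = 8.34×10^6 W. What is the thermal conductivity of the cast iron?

k = 52.8 W/m·K

ΣR = ΔT/Q = |52.7 − 13.7|/8.34×10^6 = 4.676×10^-6 K/W
(1/r₁−1/r₂)/(4πk) = 4.676×10^-6 ⇒ k = 0.003104/(4π·4.676×10^-6) = 52.8 W/m·K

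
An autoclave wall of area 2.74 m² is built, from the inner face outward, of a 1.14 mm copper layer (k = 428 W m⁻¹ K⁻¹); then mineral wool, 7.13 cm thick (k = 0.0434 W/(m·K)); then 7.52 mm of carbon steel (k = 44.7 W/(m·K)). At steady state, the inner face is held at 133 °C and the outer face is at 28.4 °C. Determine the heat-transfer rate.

Resistance network (inner→outer):
  R_copper = L/(kA) = 0.00114/(428·2.74) = 9.721×10^-7 K/W
  R_mineral wool = L/(kA) = 0.0713/(0.0434·2.74) = 0.5996 K/W
  R_carbon steel = L/(kA) = 0.00752/(44.7·2.74) = 6.140×10^-5 K/W
ΣR = 9.721×10^-7 + 0.5996 + 6.140×10^-5 = 0.5997 K/W
Q = ΔT/ΣR = (133 °C − 28.4 °C)/0.5997 = 174 W

Q = 174 W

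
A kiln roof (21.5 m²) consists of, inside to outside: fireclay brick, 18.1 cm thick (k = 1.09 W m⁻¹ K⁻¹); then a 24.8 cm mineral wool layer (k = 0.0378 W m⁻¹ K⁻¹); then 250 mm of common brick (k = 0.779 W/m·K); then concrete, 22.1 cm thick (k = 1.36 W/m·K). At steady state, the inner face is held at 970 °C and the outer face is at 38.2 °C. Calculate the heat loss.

Q = 2.78 kW

Treat each layer as a resistance in series:
  R_fireclay brick = L/(kA) = 0.181/(1.09·21.5) = 0.007723 K/W
  R_mineral wool = L/(kA) = 0.248/(0.0378·21.5) = 0.3052 K/W
  R_common brick = L/(kA) = 0.250/(0.779·21.5) = 0.01493 K/W
  R_concrete = L/(kA) = 0.221/(1.36·21.5) = 0.007558 K/W
ΣR = 0.007723 + 0.3052 + 0.01493 + 0.007558 = 0.3354 K/W
Q = ΔT/ΣR = (970 °C − 38.2 °C)/0.3354 = 2780 W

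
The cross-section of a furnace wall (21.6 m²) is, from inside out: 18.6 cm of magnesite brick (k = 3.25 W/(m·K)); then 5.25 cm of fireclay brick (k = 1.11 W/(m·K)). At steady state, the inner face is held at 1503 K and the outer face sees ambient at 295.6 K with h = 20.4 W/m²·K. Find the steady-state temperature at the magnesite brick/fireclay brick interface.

T = 1053 K

Resistance network (inner→outer):
  R_magnesite brick = L/(kA) = 0.186/(3.25·21.6) = 0.002650 K/W
  R_fireclay brick = L/(kA) = 0.0525/(1.11·21.6) = 0.002190 K/W
  R_conv,out = 1/(hA) = 1/(20.4·21.6) = 0.002269 K/W
ΣR = 0.002650 + 0.002190 + 0.002269 = 0.007109 K/W
Q = ΔT/ΣR = (1503 K − 295.6 K)/0.007109 = 1.698×10^5 W
From the inner boundary to the magnesite brick/fireclay brick interface, ΣR_partial = 0.002650 K/W.
T_interface = T_in − Q·ΣR_partial = 1503 K − (1.698×10^5)(0.002650) = 1053 K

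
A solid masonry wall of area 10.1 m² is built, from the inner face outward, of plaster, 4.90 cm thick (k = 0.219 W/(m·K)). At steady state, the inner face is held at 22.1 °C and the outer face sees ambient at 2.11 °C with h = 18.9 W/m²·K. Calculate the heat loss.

Series thermal resistances, inner to outer:
  R_plaster = L/(kA) = 0.0490/(0.219·10.1) = 0.02215 K/W
  R_conv,out = 1/(hA) = 1/(18.9·10.1) = 0.005239 K/W
ΣR = 0.02215 + 0.005239 = 0.02739 K/W
Q = ΔT/ΣR = (22.1 °C − 2.11 °C)/0.02739 = 730 W

Q = 730 W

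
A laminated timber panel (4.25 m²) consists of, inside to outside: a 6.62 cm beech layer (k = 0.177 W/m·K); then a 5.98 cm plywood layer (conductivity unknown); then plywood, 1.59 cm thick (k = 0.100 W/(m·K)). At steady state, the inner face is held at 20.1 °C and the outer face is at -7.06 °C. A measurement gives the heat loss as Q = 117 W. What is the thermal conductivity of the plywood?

ΣR = ΔT/Q = |20.1 − -7.06|/117 = 0.2321 K/W
Known resistances:
  R_beech = L/(kA) = 0.0662/(0.177·4.25) = 0.08800 K/W
  R_plywood = L/(kA) = 0.0159/(0.100·4.25) = 0.03741 K/W
R_plywood = ΣR − ΣR_known = 0.2321 − 0.1254 = 0.1067 K/W
L/(kA) = 0.1067 ⇒ k = 0.0598/(0.1067·4.25) = 0.132 W/m·K

k = 0.132 W/m·K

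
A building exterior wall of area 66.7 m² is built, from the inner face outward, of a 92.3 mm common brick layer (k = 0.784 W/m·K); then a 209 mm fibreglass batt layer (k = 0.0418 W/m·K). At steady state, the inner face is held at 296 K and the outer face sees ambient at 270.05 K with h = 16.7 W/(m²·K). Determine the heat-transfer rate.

Resistance network (inner→outer):
  R_common brick = L/(kA) = 0.0923/(0.784·66.7) = 0.001765 K/W
  R_fibreglass batt = L/(kA) = 0.209/(0.0418·66.7) = 0.07496 K/W
  R_conv,out = 1/(hA) = 1/(16.7·66.7) = 8.978×10^-4 K/W
ΣR = 0.001765 + 0.07496 + 8.978×10^-4 = 0.07762 K/W
Q = ΔT/ΣR = (296 K − 270.05 K)/0.07762 = 334 W

Q = 334 W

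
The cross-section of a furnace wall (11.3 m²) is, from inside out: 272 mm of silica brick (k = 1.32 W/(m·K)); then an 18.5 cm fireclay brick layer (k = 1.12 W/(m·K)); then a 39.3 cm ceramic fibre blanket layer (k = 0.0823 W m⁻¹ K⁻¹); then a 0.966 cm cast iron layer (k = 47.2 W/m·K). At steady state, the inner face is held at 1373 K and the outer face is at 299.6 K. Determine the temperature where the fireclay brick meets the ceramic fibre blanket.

Series thermal resistances, inner to outer:
  R_silica brick = L/(kA) = 0.272/(1.32·11.3) = 0.01824 K/W
  R_fireclay brick = L/(kA) = 0.185/(1.12·11.3) = 0.01462 K/W
  R_ceramic fibre blanket = L/(kA) = 0.393/(0.0823·11.3) = 0.4226 K/W
  R_cast iron = L/(kA) = 0.00966/(47.2·11.3) = 1.811×10^-5 K/W
ΣR = 0.01824 + 0.01462 + 0.4226 + 1.811×10^-5 = 0.4555 K/W
Q = ΔT/ΣR = (1373 K − 299.6 K)/0.4555 = 2357 W
From the inner boundary to the fireclay brick/ceramic fibre blanket interface, ΣR_partial = 0.03286 K/W.
T_interface = T_in − Q·ΣR_partial = 1373 K − (2357)(0.03286) = 1296 K

T = 1296 K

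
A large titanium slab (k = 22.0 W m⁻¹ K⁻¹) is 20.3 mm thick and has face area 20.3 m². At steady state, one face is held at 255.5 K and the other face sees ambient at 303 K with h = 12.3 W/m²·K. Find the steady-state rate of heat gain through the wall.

Q = 11.7 kW

Resistance network (inner→outer):
  R_titanium = L/(kA) = 0.0203/(22.0·20.3) = 4.545×10^-5 K/W
  R_conv,out = 1/(hA) = 1/(12.3·20.3) = 0.004005 K/W
ΣR = 4.545×10^-5 + 0.004005 = 0.004050 K/W
Q = ΔT/ΣR = (255.5 K − 303 K)/0.004050 = -11700 W
(Negative Q ⇒ heat flows inward; heat gain = 11700 W.)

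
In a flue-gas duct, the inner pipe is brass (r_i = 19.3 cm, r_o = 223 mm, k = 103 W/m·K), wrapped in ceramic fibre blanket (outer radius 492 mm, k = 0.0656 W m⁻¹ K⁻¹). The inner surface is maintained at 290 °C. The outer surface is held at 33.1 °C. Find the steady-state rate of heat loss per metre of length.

Q' = 134 W/m

Series thermal resistances, inner to outer:
  R'_brass = ln(0.223/0.193)/(2πk) = 0.1445/(2π·103) = 2.233×10^-4 m·K/W
  R'_ceramic fibre blanket = ln(0.492/0.223)/(2πk) = 0.7913/(2π·0.0656) = 1.920 m·K/W
ΣR = 2.233×10^-4 + 1.920 = 1.920 m·K/W
Q' = ΔT/ΣR = (290 °C − 33.1 °C)/1.920 = 134 W/m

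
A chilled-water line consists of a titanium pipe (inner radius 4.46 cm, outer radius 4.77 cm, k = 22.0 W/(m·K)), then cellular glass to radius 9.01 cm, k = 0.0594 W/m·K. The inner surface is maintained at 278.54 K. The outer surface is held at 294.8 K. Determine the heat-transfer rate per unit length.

Resistance network (inner→outer):
  R'_titanium = ln(0.0477/0.0446)/(2πk) = 0.06720/(2π·22.0) = 4.861×10^-4 m·K/W
  R'_cellular glass = ln(0.0901/0.0477)/(2πk) = 0.6360/(2π·0.0594) = 1.704 m·K/W
ΣR = 4.861×10^-4 + 1.704 = 1.704 m·K/W
Q' = ΔT/ΣR = (278.54 K − 294.8 K)/1.704 = -9.54 W/m
(Negative Q' ⇒ heat flows inward; heat gain = 9.54 W/m.)

Q' = 9.54 W/m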